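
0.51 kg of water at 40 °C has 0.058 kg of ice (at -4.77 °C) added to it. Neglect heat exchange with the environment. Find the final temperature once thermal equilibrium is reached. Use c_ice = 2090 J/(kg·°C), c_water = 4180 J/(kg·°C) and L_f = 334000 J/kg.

Energy conservation, ΣQ = 0:
warm ice to 0 °C: 0.058×2090×(0 − (-4.77)) = 578.22; latent heat to melt: 0.058×334000 = 19372; meltwater 0→T: 0.058×4180×T = 242.44 T; water: 2131.8(T − 40)
2374.2 T = 85272 − 19950 = 65322
T ≈ 27.51 °C — above 0 °C, consistent with complete melting.

T_f ≈ 27.5 °C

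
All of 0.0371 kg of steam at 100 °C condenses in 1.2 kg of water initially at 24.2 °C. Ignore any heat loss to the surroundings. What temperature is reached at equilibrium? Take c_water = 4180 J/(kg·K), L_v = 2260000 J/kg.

Setting the total heat transfer to zero:
condense steam: −0.0371·2260000 = −83846; condensed water 100 °C→T: 155.08(T − 100); water warms: 1.2·4180·(T − 24.2) = 5016(T − 24.2)
5171.1 T = 83846 + 15508 + 121387 = 220741
T ≈ 42.69 °C, under the boiling point, so the assumption holds.

T_f ≈ 42.7 °C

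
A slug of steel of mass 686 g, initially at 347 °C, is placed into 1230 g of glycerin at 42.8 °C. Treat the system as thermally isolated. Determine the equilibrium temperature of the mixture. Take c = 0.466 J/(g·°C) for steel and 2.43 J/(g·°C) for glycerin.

T_f ≈ 72.2 °C

Heat gained plus heat lost sum to zero:
686*0.466*(T − 347) + 1230*2.43*(T − 42.8) = 0
319.68(T − 347) + 2988.9(T − 42.8) = 0
(319.68 + 2988.9) T = 319.68*347 + 2988.9*42.8
T ≈ 72.19 °C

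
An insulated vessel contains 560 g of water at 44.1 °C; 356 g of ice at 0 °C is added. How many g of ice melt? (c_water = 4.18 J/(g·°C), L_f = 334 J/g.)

m_melted ≈ 309 g

Water can give up m c ΔT = 560×4.18×44.1 = 103229 J before reaching 0 °C.
Melting all 356 g of ice would need 356×334 = 118904 J.
103229 J < 118904 J, so only part of the ice melts and the system sits at 0 °C.
Mass melted = 103229/334 ≈ 309.1 g.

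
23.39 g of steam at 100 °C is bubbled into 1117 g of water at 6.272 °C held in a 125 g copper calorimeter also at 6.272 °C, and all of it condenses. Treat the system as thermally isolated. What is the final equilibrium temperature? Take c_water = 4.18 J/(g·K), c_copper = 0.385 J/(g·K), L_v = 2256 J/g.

Sum of m c ΔT and latent-heat terms is zero:
condense steam: −23.39·2256 = −52768
  condensate cools 100→T: 23.39·4.18·(T − 100) = 97.77(T − 100)
  original water: 4669.1(T − 6.272)
  copper cup: 125·0.385·(T − 6.272) = 48.12(T − 6.272)
4815 T = 52768 + 9777 + 29586 = 92131
T ≈ 19.13 °C, under the boiling point, so the assumption holds.

T_f ≈ 19.1 °C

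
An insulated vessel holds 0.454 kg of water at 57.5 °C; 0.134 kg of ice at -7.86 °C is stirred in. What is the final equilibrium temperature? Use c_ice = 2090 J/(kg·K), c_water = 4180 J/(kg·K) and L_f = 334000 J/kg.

T_f ≈ 25.3 °C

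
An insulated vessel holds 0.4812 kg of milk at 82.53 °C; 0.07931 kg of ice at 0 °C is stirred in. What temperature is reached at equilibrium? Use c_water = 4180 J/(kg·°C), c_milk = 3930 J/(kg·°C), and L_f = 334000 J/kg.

Energy conservation, ΣQ = 0:
melt ice: 0.07931·334000 = 26490; meltwater 0→T: 0.07931·4180·T = 331.52 T; milk cools: 0.4812·3930·(T − 82.53) = 1891.1(T − 82.53)
2222.6 T = 156074 − 26490 = 129584
T ≈ 58.30 °C (positive, so assuming full melt was valid).

T_f ≈ 58.3 °C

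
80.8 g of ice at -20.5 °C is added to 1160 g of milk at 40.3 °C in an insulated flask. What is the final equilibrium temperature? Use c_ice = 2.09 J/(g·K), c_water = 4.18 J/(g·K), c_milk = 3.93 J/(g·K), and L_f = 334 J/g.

Sum of m c ΔT and latent-heat terms is zero:
ice -20.5→0 °C: 80.8·2.09·20.5 = 3461.9; fusion: m_ice L_f = 80.8·334 = 26987; meltwater 0→T: 80.8·4.18·T = 337.74 T; milk: 4558.8(T − 40.3)
4896.5 T = 183720 − 30449 = 153271
T ≈ 31.30 °C — above 0 °C, consistent with complete melting.

T_f ≈ 31.3 °C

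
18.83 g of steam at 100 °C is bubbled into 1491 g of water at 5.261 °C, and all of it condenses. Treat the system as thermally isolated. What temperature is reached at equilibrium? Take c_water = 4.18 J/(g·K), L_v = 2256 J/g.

T_f ≈ 13.2 °C

Heat gained plus heat lost sum to zero:
condense steam: −18.83·2256 = −42480
  condensed water 100 °C→T: 78.71(T − 100)
  water warms: 1491·4.18·(T − 5.261) = 6232.4(T − 5.261)
6311.1 T = 42480 + 7870.9 + 32789 = 83140
T ≈ 13.17 °C (< 100 °C, so full condensation is consistent).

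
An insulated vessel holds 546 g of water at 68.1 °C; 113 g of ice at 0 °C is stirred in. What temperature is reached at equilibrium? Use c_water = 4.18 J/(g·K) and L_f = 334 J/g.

T_f ≈ 42.7 °C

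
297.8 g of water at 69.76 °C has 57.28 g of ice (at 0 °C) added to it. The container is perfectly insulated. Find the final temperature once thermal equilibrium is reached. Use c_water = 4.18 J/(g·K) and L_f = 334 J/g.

T_f ≈ 45.6 °C

Energy conservation, ΣQ = 0:
latent heat to melt: 57.28·334 = 19132; warm the meltwater: 239.43 T; water: 1244.8(T − 69.76)
1484.2 T = 86838 − 19132 = 67706
T ≈ 45.62 °C — above 0 °C, consistent with complete melting.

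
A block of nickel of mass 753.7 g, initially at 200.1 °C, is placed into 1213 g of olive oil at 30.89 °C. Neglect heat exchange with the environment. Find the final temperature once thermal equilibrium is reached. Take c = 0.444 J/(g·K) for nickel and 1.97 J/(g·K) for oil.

T_f ≈ 51.7 °C

T_f is the heat-capacity-weighted average of the initial temperatures:
T_f = (334.64*200.1 + 2389.6*30.89) / (334.64 + 2389.6)
    = 140777 / 2724.3 ≈ 51.68 °C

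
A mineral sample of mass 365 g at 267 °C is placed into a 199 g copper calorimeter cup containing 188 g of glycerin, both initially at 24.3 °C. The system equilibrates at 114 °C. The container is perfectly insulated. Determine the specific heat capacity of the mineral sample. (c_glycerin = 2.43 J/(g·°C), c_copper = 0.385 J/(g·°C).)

Net heat exchanged in the isolated system is zero:
365·c·(114 − 267) + 188·2.43·(114 − 24.3) + 199·0.385·(114 − 24.3) = 0
-55845 c = -47851
c = -47851/-55845 ≈ 0.8569 J/(g·°C)

c ≈ 0.857 J/(g·°C)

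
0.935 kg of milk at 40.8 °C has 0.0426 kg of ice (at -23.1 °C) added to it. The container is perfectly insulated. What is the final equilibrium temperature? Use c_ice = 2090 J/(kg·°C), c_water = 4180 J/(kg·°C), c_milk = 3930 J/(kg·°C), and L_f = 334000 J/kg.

Energy conservation, ΣQ = 0:
ice -23.1→0 °C: 0.0426×2090×23.1 = 2056.7; fusion: m_ice L_f = 0.0426×334000 = 14228; meltwater 0→T: 0.0426×4180×T = 178.07 T; milk: 3674.6(T − 40.8)
3852.6 T = 149922 − 16285 = 133637
T ≈ 34.69 °C — above 0 °C, consistent with complete melting.

T_f ≈ 34.7 °C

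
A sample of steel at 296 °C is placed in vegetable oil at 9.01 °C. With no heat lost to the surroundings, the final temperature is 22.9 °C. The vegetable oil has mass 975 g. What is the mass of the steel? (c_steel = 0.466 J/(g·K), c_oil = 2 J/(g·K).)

Heat lost by the steel = heat gained by the oil:
m·0.466·(296 − 22.9) = 975·2·(22.9 − 9.01)
127.26 m = 27085  ⇒  m ≈ 212.8 g

m ≈ 213 g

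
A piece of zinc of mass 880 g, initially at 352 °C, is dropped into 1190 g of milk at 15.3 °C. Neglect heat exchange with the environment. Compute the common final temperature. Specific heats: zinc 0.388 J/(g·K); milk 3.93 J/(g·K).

T_f ≈ 38.2 °C

T_f = Σ m_i c_i T_i / Σ m_i c_i:
T_f = (341.44*352 + 4676.7*15.3) / (341.44 + 4676.7)
    = 191740 / 5018.1 ≈ 38.21 °C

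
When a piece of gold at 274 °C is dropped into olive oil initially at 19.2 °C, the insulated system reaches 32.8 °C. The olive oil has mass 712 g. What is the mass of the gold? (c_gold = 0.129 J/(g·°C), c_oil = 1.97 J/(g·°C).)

m ≈ 613 g

Heat lost by the gold = heat gained by the oil:
m·0.129·(274 − 32.8) = 712·1.97·(32.8 − 19.2)
31.11 m = 19076  ⇒  m ≈ 613.1 g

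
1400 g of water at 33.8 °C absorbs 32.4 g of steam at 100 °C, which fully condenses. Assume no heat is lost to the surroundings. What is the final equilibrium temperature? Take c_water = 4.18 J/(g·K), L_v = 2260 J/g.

Heat gained plus heat lost sum to zero:
latent heat released on condensation: 32.4×2260 = 73224; condensate cools 100→T: 32.4×4.18×(T − 100) = 135.43(T − 100); original water: 5852(T − 33.8)
5987.4 T = 73224 + 13543 + 197798 = 284565
T ≈ 47.53 °C (< 100 °C, so full condensation is consistent).

T_f ≈ 47.5 °C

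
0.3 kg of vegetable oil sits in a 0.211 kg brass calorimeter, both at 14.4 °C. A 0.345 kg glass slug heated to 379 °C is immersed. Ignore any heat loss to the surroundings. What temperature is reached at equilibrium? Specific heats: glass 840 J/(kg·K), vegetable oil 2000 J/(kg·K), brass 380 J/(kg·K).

Setting the total heat transfer to zero:
0.345×840×(T − 379) + 0.3×2000×(T − 14.4) + 0.211×380×(T − 14.4) = 0
(289.8 + 600 + 80.18) T = 289.8×379 + 600×14.4 + 80.18×14.4
T = 119629 / 969.98 = 123 °C

T_f ≈ 123.3 °C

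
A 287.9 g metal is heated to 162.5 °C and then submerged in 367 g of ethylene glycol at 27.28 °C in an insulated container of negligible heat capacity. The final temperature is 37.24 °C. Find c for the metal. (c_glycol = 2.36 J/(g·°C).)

c ≈ 0.239 J/(g·°C)

Heat lost by the metal = heat gained by the glycol:
287.9×c×(162.5 − 37.24) = 367×2.36×(37.24 − 27.28)
36062 c = 8626.6  ⇒  c ≈ 0.2392 J/(g·°C)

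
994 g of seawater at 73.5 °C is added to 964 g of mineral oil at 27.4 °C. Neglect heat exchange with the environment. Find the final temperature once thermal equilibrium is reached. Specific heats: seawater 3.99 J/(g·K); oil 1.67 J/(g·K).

Let T be the final temperature. ΣQ_i = 0:
994×3.99×(T − 73.5) + 964×1.67×(T − 27.4) = 0
3966.1(T − 73.5) + 1609.9(T − 27.4) = 0
(3966.1 + 1609.9) T = 3966.1×73.5 + 1609.9×27.4
T = 335616/5575.9 ≈ 60.19 °C

T_f ≈ 60.2 °C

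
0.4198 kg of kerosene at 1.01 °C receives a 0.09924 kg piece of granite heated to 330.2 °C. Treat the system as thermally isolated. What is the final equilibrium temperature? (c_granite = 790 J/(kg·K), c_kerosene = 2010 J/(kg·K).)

Net heat exchanged in the isolated system is zero:
0.09924*790*(T − 330.2) + 0.4198*2010*(T − 1.01) = 0
(78.4 + 843.8) T = 78.4*330.2 + 843.8*1.01
T = 26740/922.2 ≈ 29.00 °C

T_f ≈ 29.0 °C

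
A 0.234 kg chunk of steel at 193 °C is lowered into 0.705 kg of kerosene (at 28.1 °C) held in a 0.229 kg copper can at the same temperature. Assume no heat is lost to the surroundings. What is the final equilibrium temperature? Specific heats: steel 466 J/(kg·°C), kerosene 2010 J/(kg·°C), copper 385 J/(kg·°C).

With ΣQ=0 the equilibrium temperature is the m·c-weighted mean:
T_f = (109.04·193 + 1417·28.1 + 88.17·28.1) / (109.04 + 1417 + 88.17)
    = 63342 / 1614.3 ≈ 39.24 °C

T_f ≈ 39.2 °C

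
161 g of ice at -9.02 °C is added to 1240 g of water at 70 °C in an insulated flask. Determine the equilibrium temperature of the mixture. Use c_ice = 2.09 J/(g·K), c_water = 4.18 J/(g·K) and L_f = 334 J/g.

T_f ≈ 52.3 °C

Let T be the final temperature. ΣQ_i = 0:
warm ice to 0 °C: 161×2.09×(0 − (-9.02)) = 3035.1; latent heat to melt: 161×334 = 53774; meltwater 0→T: 161×4.18×T = 672.98 T; water: 5183.2(T − 70)
5856.2 T = 362824 − 56809 = 306015
T ≈ 52.26 °C — above 0 °C, consistent with complete melting.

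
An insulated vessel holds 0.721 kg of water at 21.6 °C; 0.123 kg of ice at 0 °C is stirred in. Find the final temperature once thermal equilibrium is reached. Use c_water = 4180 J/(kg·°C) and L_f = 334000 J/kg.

Energy balance with sensible and latent terms:
fusion: m_ice L_f = 0.123×334000 = 41082; meltwater 0→T: 0.123×4180×T = 514.14 T; water cools: 0.721×4180×(T − 21.6) = 3013.8(T − 21.6)
3527.9 T = 65098 − 41082 = 24016
T ≈ 6.81 °C. Since T > 0 °C, the all-ice-melts assumption holds.

T_f ≈ 6.8 °C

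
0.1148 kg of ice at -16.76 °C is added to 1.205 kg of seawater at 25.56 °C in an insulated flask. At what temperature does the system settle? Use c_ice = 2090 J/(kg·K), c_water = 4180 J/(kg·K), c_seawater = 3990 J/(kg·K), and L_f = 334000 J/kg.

T_f ≈ 15.2 °C

Taking heat into each body as positive, Σ m c ΔT = 0:
warm ice to 0 °C: 0.1148×2090×(0 − (-16.76)) = 4021.3
  latent heat to melt: 0.1148×334000 = 38343
  warm the meltwater: 479.86 T
  seawater: 4808(T − 25.56)
5287.8 T = 122891 − 42364 = 80527
T ≈ 15.23 °C. Since T > 0 °C, the all-ice-melts assumption holds.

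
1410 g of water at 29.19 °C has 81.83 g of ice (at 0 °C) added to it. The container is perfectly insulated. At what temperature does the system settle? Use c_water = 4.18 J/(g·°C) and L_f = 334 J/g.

T_f ≈ 23.2 °C

Net heat exchanged in the isolated system is zero:
fusion: m_ice L_f = 81.83·334 = 27331
  meltwater 0→T: 81.83·4.18·T = 342.05 T
  water cools: 1410·4.18·(T − 29.19) = 5893.8(T − 29.19)
6235.8 T = 172040 − 27331 = 144709
T ≈ 23.21 °C (positive, so assuming full melt was valid).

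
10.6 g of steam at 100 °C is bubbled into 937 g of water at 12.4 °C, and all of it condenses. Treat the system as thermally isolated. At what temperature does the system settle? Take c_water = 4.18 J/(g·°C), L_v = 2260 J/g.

T_f ≈ 19.4 °C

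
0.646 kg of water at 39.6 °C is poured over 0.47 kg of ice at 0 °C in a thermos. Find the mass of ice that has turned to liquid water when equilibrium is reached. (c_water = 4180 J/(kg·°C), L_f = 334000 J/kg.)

Water can give up m c ΔT = 0.646×4180×39.6 = 106931 J before reaching 0 °C.
Fully melting the ice requires m_ice L_f = 0.47×334000 = 156980 J.
That's not enough to melt it all — equilibrium is at 0 °C with ice remaining.
m_melt = 106931 / L_f = 0.3202 kg.

m_melted ≈ 0.32 kg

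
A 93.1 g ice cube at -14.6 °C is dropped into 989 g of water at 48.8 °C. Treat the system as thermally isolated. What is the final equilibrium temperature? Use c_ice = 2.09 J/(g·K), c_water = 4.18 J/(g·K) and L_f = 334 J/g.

Taking heat into each body as positive, Σ m c ΔT = 0:
warm ice to 0 °C: 93.1×2.09×(0 − (-14.6)) = 2840.9
  latent heat to melt: 93.1×334 = 31095
  meltwater 0→T: 93.1×4.18×T = 389.16 T
  water cools: 989×4.18×(T − 48.8) = 4134(T − 48.8)
4523.2 T = 201740 − 33936 = 167804
T ≈ 37.10 °C — above 0 °C, consistent with complete melting.

T_f ≈ 37.1 °C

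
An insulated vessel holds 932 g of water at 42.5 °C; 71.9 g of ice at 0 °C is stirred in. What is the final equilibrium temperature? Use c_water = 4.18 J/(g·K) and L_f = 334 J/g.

T_f ≈ 33.7 °C

Let T be the final temperature. ΣQ_i = 0:
latent heat to melt: 71.9·334 = 24015
  meltwater 0→T: 71.9·4.18·T = 300.54 T
  water: 3895.8(T − 42.5)
4196.3 T = 165570 − 24015 = 141555
T ≈ 33.73 °C (positive, so assuming full melt was valid).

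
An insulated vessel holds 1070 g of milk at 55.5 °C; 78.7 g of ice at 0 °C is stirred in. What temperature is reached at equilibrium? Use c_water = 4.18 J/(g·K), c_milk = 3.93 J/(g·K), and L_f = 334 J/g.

T_f ≈ 45.7 °C

Net heat exchanged in the isolated system is zero:
latent heat to melt: 78.7×334 = 26286; meltwater 0→T: 78.7×4.18×T = 328.97 T; milk cools: 1070×3.93×(T − 55.5) = 4205.1(T − 55.5)
4534.1 T = 233383 − 26286 = 207097
T ≈ 45.68 °C (positive, so assuming full melt was valid).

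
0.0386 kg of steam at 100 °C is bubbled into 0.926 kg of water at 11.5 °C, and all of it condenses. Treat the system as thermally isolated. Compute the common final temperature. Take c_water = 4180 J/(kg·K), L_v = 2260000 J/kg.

Conservation of energy gives ΣQ = 0:
latent heat released on condensation: 0.0386·2260000 = 87236; condensate cools 100→T: 0.0386·4180·(T − 100) = 161.35(T − 100); water warms: 0.926·4180·(T − 11.5) = 3870.7(T − 11.5)
4032 T = 87236 + 16135 + 44513 = 147884
T ≈ 36.68 °C (< 100 °C, so full condensation is consistent).

T_f ≈ 36.7 °C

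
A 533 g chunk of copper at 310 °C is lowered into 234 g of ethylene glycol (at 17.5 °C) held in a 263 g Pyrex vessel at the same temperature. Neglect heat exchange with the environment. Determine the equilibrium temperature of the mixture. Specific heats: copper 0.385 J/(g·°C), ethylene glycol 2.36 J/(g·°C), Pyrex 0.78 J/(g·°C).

Conservation of energy gives ΣQ = 0:
533×0.385×(T − 310) + 234×2.36×(T − 17.5) + 263×0.78×(T − 17.5) = 0
962.59 T = 76868
T = 76868/962.59 ≈ 79.86 °C

T_f ≈ 79.9 °C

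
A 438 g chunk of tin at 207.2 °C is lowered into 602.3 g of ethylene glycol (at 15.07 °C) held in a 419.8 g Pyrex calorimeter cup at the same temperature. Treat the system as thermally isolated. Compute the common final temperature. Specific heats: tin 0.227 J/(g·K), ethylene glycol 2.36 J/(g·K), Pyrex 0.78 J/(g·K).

Let T be the final temperature. ΣQ_i = 0:
438*0.227*(T − 207.2) + 602.3*2.36*(T − 15.07) + 419.8*0.78*(T − 15.07) = 0
99.43(T − 207.2) + 1421.4(T − 15.07) + 327.44(T − 15.07) = 0
(99.43 + 1421.4 + 327.44) T = 99.43*207.2 + 1421.4*15.07 + 327.44*15.07
T ≈ 25.41 °C

T_f ≈ 25.4 °C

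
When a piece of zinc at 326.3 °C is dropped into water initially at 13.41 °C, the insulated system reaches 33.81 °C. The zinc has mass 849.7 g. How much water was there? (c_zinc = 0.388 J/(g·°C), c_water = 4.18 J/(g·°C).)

Heat lost by the zinc = heat gained by the water:
849.7×0.388×(326.3 − 33.81) = m×4.18×(33.81 − 13.41)
85.27 m = 96429  ⇒  m ≈ 1131 g

m ≈ 1130 g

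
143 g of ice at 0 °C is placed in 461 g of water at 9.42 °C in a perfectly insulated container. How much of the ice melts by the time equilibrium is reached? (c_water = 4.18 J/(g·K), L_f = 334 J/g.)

Cooling the water to 0 °C releases 461·4.18·9.42 = 18152 J.
Melting all 143 g of ice would need 143·334 = 47762 J.
18152 J < 47762 J, so only part of the ice melts and the system sits at 0 °C.
m_melt = 18152 / L_f = 54.35 g.

m_melted ≈ 54.3 g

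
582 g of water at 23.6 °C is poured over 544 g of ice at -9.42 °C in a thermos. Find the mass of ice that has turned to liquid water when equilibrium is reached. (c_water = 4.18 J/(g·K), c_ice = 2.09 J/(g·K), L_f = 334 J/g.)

m_melted ≈ 140 g

Heat available from the water dropping to 0 °C: 582·4.18·23.6 = 57413 J.
Warming the ice to 0 °C takes 544·2.09·9.42 = 10710 J, leaving 46703 J for melting.
To melt every bit of ice: 544·334 = 181696 J.
That's not enough to melt it all — equilibrium is at 0 °C with ice remaining.
m_melted·334 = 46703  ⇒  m_melted ≈ 139.8 g.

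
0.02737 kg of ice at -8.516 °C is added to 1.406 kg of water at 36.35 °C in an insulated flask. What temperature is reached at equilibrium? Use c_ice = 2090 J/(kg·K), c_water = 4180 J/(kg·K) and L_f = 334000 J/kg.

T_f ≈ 34.0 °C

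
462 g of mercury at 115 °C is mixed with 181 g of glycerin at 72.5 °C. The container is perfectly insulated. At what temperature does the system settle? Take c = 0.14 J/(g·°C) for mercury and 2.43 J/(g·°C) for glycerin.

Taking heat into each body as positive, Σ m c ΔT = 0:
462·0.14·(T − 115) + 181·2.43·(T − 72.5) = 0
64.68(T − 115) + 439.83(T − 72.5) = 0
504.51 T = 39326
T = 39326 / 504.51 = 77.9 °C

T_f ≈ 77.9 °C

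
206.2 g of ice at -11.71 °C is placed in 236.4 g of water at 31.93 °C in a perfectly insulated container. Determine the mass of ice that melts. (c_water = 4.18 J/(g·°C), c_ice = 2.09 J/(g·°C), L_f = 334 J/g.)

Cooling the water to 0 °C releases 236.4×4.18×31.93 = 31552 J.
Warming the ice to 0 °C takes 206.2×2.09×11.71 = 5046.5 J, leaving 26505 J for melting.
To melt every bit of ice: 206.2×334 = 68871 J.
That's not enough to melt it all — equilibrium is at 0 °C with ice remaining.
m_melted×334 = 26505  ⇒  m_melted ≈ 79.36 g.

m_melted ≈ 79.4 g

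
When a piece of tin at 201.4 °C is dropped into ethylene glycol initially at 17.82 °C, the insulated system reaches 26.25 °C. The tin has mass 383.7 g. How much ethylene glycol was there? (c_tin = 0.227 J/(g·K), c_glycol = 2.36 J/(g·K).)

m ≈ 767 g

Energy conservation, ΣQ = 0:
383.7·0.227·(26.25 − 201.4) + m·2.36·(26.25 − 17.82) = 0
19.89 m = 15256
m = 15256/19.89 ≈ 766.8 g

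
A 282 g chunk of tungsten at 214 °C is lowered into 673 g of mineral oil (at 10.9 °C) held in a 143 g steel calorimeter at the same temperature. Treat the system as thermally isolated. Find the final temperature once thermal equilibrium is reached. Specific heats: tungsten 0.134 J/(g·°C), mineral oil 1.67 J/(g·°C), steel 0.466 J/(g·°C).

T_f = Σ m_i c_i T_i / Σ m_i c_i:
T_f = (37.79×214 + 1123.9×10.9 + 66.64×10.9) / (37.79 + 1123.9 + 66.64)
    = 21064 / 1228.3 ≈ 17.15 °C

T_f ≈ 17.1 °C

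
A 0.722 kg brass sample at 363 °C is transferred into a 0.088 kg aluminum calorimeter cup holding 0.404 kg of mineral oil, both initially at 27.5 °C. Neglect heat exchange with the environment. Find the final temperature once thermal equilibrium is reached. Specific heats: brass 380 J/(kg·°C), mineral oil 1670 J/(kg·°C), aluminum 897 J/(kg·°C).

T_f ≈ 117.0 °C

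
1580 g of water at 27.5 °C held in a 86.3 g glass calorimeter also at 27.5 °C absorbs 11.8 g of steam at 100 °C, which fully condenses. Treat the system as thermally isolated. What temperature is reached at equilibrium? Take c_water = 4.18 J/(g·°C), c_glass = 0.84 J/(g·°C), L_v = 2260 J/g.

Energy balance with sensible and latent terms:
steam→water at 100 °C releases m L_v = 11.8×2260 = 26668
  condensed water 100 °C→T: 49.32(T − 100)
  original water: 6604.4(T − 27.5)
  glass cup: 86.3×0.84×(T − 27.5) = 72.49(T − 27.5)
6726.2 T = 26668 + 4932.4 + 183615 = 215215
T ≈ 32.00 °C — below 100 °C, confirming all the steam condensed.

T_f ≈ 32.0 °C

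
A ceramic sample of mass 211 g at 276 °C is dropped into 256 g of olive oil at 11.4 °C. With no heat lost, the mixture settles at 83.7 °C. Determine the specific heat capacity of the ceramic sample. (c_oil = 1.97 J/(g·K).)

c ≈ 0.899 J/(g·K)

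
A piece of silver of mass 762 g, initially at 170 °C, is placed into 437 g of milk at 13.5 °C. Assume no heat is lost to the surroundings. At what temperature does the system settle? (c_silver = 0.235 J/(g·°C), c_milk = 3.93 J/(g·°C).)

T_f ≈ 28.3 °C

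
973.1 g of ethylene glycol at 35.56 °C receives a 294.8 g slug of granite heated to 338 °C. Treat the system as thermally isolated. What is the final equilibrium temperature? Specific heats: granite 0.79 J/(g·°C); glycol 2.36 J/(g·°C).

T_f ≈ 63.4 °C

T_f = Σ m_i c_i T_i / Σ m_i c_i:
T_f = (232.89·338 + 2296.5·35.56) / (232.89 + 2296.5)
    = 160382 / 2529.4 ≈ 63.41 °C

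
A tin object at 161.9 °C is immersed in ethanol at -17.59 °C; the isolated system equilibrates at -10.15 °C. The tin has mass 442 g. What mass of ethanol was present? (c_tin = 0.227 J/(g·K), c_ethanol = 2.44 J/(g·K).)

m ≈ 951 g

Net heat exchanged in the isolated system is zero:
442·0.227·(-10.15 − 161.9) + m·2.44·(-10.15 − (-17.59)) = 0
18.15 m = 17262
m = 17262/18.15 ≈ 950.9 g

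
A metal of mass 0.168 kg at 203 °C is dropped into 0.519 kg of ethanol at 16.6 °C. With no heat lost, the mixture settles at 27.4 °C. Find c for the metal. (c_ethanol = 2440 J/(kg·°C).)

c ≈ 464 J/(kg·°C)

Let T be the final temperature. ΣQ_i = 0:
0.168·c·(27.4 − 203) + 0.519·2440·(27.4 − 16.6) = 0
-29.5 c = -13677
c = -13677/-29.5 ≈ 463.6 J/(kg·°C)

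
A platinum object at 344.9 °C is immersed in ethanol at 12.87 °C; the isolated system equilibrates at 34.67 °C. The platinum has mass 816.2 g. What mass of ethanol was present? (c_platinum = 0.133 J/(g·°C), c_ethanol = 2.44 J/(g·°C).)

m ≈ 633 g

Heat lost by the platinum = heat gained by the ethanol:
816.2×0.133×(344.9 − 34.67) = m×2.44×(34.67 − 12.87)
53.19 m = 33677  ⇒  m ≈ 633.1 g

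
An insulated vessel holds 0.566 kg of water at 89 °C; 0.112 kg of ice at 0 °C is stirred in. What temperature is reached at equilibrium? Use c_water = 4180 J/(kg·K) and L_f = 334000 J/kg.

T_f ≈ 61.1 °C

Setting the total heat transfer to zero:
latent heat to melt: 0.112·334000 = 37408; warm the meltwater: 468.16 T; water cools: 0.566·4180·(T − 89) = 2365.9(T − 89)
2834 T = 210563 − 37408 = 173155
T ≈ 61.10 °C — above 0 °C, consistent with complete melting.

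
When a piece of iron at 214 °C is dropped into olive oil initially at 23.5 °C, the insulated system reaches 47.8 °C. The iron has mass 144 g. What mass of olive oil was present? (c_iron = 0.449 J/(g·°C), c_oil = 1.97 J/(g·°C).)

Heat lost by the iron = heat gained by the oil:
144·0.449·(214 − 47.8) = m·1.97·(47.8 − 23.5)
47.87 m = 10746  ⇒  m ≈ 224.5 g

m ≈ 224 g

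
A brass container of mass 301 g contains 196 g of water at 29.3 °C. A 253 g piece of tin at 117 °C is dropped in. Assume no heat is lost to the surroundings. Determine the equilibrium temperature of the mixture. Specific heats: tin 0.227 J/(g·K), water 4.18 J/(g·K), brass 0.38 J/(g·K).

With ΣQ=0 the equilibrium temperature is the m·c-weighted mean:
T_f = (57.43×117 + 819.28×29.3 + 114.38×29.3) / (57.43 + 819.28 + 114.38)
    = 34076 / 991.09 ≈ 34.38 °C

T_f ≈ 34.4 °C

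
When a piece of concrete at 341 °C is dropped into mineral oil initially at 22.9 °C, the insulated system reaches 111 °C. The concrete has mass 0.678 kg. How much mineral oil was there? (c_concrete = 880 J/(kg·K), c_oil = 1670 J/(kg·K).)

m ≈ 0.933 kg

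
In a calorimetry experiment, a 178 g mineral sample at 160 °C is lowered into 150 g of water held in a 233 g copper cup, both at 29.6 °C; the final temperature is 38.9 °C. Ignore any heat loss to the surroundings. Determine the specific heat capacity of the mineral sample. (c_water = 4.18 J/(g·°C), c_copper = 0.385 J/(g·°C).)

c ≈ 0.309 J/(g·°C)

Conservation of energy gives ΣQ = 0:
178·c·(38.9 − 160) + 150·4.18·(38.9 − 29.6) + 233·0.385·(38.9 − 29.6) = 0
-21556 c = -6665.4
c = -6665.4/-21556 ≈ 0.3092 J/(g·°C)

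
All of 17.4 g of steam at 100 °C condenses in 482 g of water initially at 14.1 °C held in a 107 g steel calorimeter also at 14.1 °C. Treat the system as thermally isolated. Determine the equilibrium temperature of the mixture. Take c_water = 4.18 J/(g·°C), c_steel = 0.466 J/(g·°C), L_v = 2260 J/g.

T_f ≈ 35.4 °C

Energy conservation, ΣQ = 0:
condense steam: −17.4×2260 = −39324
  condensed water 100 °C→T: 72.73(T − 100)
  water warms: 482×4.18×(T − 14.1) = 2014.8(T − 14.1)
  cup: 49.86(T − 14.1)
2137.4 T = 39324 + 7273.2 + 29111 = 75708
T ≈ 35.42 °C — below 100 °C, confirming all the steam condensed.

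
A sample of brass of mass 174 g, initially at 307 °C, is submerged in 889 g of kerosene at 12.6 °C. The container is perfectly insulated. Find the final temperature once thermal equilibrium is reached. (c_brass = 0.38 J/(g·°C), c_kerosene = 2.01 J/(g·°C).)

T_f ≈ 23.1 °C

Heat lost by the brass equals heat gained by the kerosene:
174*0.38*(307 − T) = 889*2.01*(T − 12.6)
66.12(307 − T) = 1786.9(T − 12.6)
1853 T = 42814  ⇒  T ≈ 23.10 °C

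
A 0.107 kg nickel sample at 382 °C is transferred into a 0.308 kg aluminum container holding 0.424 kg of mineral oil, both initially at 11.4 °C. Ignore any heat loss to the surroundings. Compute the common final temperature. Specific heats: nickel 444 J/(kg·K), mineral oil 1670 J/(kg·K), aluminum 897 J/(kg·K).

T_f ≈ 28.5 °C

Setting the total heat transfer to zero:
0.107×444×(T − 382) + 0.424×1670×(T − 11.4) + 0.308×897×(T − 11.4) = 0
(47.51 + 708.08 + 276.28) T = 47.51×382 + 708.08×11.4 + 276.28×11.4
T ≈ 28.46 °C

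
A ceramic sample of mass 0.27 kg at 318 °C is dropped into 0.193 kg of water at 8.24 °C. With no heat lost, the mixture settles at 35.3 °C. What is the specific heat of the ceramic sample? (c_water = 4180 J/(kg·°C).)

c ≈ 286 J/(kg·°C)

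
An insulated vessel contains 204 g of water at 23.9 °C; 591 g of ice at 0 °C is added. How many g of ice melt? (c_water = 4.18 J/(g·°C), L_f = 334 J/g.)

Heat available from the water dropping to 0 °C: 204·4.18·23.9 = 20380 J.
To melt every bit of ice: 591·334 = 197394 J.
Since 20380 < 197394 J, not all the ice melts; equilibrium is at 0 °C.
m_melt = 20380 / L_f = 61.02 g.

m_melted ≈ 61 g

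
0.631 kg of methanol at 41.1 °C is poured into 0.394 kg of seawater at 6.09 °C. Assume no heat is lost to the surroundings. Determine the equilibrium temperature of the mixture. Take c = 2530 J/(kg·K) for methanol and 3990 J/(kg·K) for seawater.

Setting the total heat transfer to zero:
0.631·2530·(T − 41.1) + 0.394·3990·(T − 6.09) = 0
(1596.4 + 1572.1) T = 1596.4·41.1 + 1572.1·6.09
T = 75187 / 3168.5 = 23.7 °C

T_f ≈ 23.7 °C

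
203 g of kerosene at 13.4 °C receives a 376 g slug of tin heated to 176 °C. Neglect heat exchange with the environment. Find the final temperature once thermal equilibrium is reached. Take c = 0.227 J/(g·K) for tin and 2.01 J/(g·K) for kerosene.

With ΣQ=0 the equilibrium temperature is the m·c-weighted mean:
T_f = (85.35*176 + 408.03*13.4) / (85.35 + 408.03)
    = 20490 / 493.38 ≈ 41.53 °C

T_f ≈ 41.5 °C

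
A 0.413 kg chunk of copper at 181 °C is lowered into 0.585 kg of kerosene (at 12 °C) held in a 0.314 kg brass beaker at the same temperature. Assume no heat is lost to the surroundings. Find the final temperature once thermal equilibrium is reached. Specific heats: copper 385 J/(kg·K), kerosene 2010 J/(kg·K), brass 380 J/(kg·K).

Heat gained plus heat lost sum to zero:
0.413·385·(T − 181) + 0.585·2010·(T − 12) + 0.314·380·(T − 12) = 0
1454.2 T = 44322
T ≈ 30.48 °C

T_f ≈ 30.5 °C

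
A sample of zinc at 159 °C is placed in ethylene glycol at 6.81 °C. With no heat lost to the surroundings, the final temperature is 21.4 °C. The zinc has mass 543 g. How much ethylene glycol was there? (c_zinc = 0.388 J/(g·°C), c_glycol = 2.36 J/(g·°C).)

m ≈ 842 g

Heat lost by the zinc = heat gained by the glycol:
543·0.388·(159 − 21.4) = m·2.36·(21.4 − 6.81)
34.43 m = 28990  ⇒  m ≈ 841.9 g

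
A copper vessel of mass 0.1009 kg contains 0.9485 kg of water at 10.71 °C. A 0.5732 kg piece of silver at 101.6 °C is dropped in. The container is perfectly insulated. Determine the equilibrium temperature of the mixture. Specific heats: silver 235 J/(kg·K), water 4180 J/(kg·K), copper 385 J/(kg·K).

T_f ≈ 13.7 °C

Conservation of energy gives ΣQ = 0:
0.5732·235·(T − 101.6) + 0.9485·4180·(T − 10.71) + 0.1009·385·(T − 10.71) = 0
(134.7 + 3964.7 + 38.85) T = 134.7·101.6 + 3964.7·10.71 + 38.85·10.71
T ≈ 13.67 °C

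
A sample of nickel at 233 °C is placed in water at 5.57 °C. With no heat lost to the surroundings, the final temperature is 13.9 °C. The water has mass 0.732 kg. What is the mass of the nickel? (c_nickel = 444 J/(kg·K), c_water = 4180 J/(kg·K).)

m ≈ 0.262 kg

Taking heat into each body as positive, Σ m c ΔT = 0:
m·444·(13.9 − 233) + 0.732·4180·(13.9 − 5.57) = 0
-97280 m = -25488
m = -25488/-97280 ≈ 0.262 kg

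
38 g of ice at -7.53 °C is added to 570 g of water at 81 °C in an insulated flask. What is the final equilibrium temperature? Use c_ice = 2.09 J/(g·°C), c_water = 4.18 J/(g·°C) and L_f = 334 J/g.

T_f ≈ 70.7 °C

Taking heat into each body as positive, Σ m c ΔT = 0:
warm ice to 0 °C: 38×2.09×(0 − (-7.53)) = 598.03; latent heat to melt: 38×334 = 12692; meltwater 0→T: 38×4.18×T = 158.84 T; water: 2382.6(T − 81)
2541.4 T = 192991 − 13290 = 179701
T ≈ 70.71 °C. Since T > 0 °C, the all-ice-melts assumption holds.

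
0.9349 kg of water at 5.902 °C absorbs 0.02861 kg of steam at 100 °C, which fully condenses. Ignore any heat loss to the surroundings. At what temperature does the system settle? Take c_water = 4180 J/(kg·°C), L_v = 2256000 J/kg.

Setting the total heat transfer to zero:
latent heat released on condensation: 0.02861·2256000 = 64544
  condensed water 100 °C→T: 119.59(T − 100)
  water warms: 0.9349·4180·(T − 5.902) = 3907.9(T − 5.902)
4027.5 T = 64544 + 11959 + 23064 = 99567
T ≈ 24.72 °C — below 100 °C, confirming all the steam condensed.

T_f ≈ 24.7 °C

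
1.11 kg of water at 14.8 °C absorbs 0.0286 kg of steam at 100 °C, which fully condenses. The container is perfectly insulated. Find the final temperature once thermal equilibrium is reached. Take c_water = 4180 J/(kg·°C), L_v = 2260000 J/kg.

T_f ≈ 30.5 °C

Setting the total heat transfer to zero:
steam→water at 100 °C releases m L_v = 0.0286·2260000 = 64636
  condensed water 100 °C→T: 119.55(T − 100)
  water warms: 1.11·4180·(T − 14.8) = 4639.8(T − 14.8)
4759.3 T = 64636 + 11955 + 68669 = 145260
T ≈ 30.52 °C (< 100 °C, so full condensation is consistent).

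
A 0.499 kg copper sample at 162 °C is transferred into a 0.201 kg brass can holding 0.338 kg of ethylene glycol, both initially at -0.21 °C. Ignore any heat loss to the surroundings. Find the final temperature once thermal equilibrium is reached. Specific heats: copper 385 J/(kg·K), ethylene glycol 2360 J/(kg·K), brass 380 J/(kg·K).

With ΣQ=0 the equilibrium temperature is the m·c-weighted mean:
T_f = (192.12*162 + 797.68*(-0.21) + 76.38*(-0.21)) / (192.12 + 797.68 + 76.38)
    = 30939 / 1066.2 ≈ 29.02 °C

T_f ≈ 29.0 °C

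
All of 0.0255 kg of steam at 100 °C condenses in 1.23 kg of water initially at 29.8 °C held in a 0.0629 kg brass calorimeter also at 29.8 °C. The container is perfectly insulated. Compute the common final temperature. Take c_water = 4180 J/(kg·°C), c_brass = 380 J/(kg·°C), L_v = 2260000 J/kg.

Heat gained plus heat lost sum to zero:
latent heat released on condensation: 0.0255×2260000 = 57630
  condensate cools 100→T: 0.0255×4180×(T − 100) = 106.59(T − 100)
  original water: 5141.4(T − 29.8)
  brass cup: 0.0629×380×(T − 29.8) = 23.9(T − 29.8)
5271.9 T = 57630 + 10659 + 153926 = 222215
T ≈ 42.15 °C — below 100 °C, confirming all the steam condensed.

T_f ≈ 42.2 °C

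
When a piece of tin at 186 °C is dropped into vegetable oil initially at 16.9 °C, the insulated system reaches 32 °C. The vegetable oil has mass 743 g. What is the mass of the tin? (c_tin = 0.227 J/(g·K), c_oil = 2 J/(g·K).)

m ≈ 642 g

Net heat exchanged in the isolated system is zero:
m×0.227×(32 − 186) + 743×2×(32 − 16.9) = 0
-34.96 m = -22439
m = -22439/-34.96 ≈ 641.9 g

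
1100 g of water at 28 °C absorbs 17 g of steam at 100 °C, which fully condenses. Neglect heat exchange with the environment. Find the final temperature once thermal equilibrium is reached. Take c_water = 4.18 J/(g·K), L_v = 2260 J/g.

Heat gained plus heat lost sum to zero:
latent heat released on condensation: 17×2260 = 38420; condensate cools 100→T: 17×4.18×(T − 100) = 71.06(T − 100); original water: 4598(T − 28)
4669.1 T = 38420 + 7106 + 128744 = 174270
T ≈ 37.32 °C — below 100 °C, confirming all the steam condensed.

T_f ≈ 37.3 °C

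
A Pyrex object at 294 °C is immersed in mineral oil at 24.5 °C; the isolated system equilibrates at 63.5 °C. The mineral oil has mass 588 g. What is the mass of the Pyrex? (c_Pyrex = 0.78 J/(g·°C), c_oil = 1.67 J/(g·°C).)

m ≈ 213 g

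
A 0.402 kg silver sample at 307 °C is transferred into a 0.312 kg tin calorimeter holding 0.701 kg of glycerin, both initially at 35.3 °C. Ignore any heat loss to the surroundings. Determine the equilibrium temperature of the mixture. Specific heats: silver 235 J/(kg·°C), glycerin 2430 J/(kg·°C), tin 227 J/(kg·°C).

T_f ≈ 49.0 °C

Conservation of energy gives ΣQ = 0:
0.402*235*(T − 307) + 0.701*2430*(T − 35.3) + 0.312*227*(T − 35.3) = 0
1868.7 T = 91633
T = 91633 / 1868.7 = 49 °C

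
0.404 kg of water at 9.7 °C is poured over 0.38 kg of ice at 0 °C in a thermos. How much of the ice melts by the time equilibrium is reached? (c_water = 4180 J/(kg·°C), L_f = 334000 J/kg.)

Heat available from the water dropping to 0 °C: 0.404×4180×9.7 = 16381 J.
Melting all 0.38 kg of ice would need 0.38×334000 = 126920 J.
That's not enough to melt it all — equilibrium is at 0 °C with ice remaining.
Mass melted = 16381/334000 ≈ 0.04904 kg.

m_melted ≈ 0.049 kg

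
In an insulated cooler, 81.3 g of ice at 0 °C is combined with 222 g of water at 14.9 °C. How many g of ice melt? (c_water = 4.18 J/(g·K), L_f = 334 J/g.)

m_melted ≈ 41.4 g

Water can give up m c ΔT = 222·4.18·14.9 = 13827 J before reaching 0 °C.
Melting all 81.3 g of ice would need 81.3·334 = 27154 J.
Since 13827 < 27154 J, not all the ice melts; equilibrium is at 0 °C.
m_melted·334 = 13827  ⇒  m_melted ≈ 41.4 g.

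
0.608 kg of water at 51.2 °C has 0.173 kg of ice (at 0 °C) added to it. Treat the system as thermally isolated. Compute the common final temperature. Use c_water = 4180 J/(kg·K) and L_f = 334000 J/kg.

T_f ≈ 22.2 °C

Conservation of energy gives ΣQ = 0:
latent heat to melt: 0.173·334000 = 57782; meltwater 0→T: 0.173·4180·T = 723.14 T; water cools: 0.608·4180·(T − 51.2) = 2541.4(T − 51.2)
3264.6 T = 130122 − 57782 = 72340
T ≈ 22.16 °C (positive, so assuming full melt was valid).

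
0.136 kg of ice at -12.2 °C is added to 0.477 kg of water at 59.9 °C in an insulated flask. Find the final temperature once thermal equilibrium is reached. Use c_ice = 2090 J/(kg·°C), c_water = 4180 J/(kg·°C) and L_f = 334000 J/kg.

T_f ≈ 27.5 °C

Taking heat into each body as positive, Σ m c ΔT = 0:
warm ice to 0 °C: 0.136×2090×(0 − (-12.2)) = 3467.7
  melt ice: 0.136×334000 = 45424
  warm the meltwater: 568.48 T
  water: 1993.9(T − 59.9)
2562.3 T = 119432 − 48892 = 70540
T ≈ 27.53 °C (positive, so assuming full melt was valid).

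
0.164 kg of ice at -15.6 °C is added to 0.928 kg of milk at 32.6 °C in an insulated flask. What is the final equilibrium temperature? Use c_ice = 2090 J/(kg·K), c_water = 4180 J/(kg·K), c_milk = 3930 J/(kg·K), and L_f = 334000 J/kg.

T_f ≈ 13.6 °C

Energy balance with sensible and latent terms:
warm ice to 0 °C: 0.164·2090·(0 − (-15.6)) = 5347.1
  fusion: m_ice L_f = 0.164·334000 = 54776
  warm the meltwater: 685.52 T
  milk cools: 0.928·3930·(T − 32.6) = 3647(T − 32.6)
4332.6 T = 118894 − 60123 = 58770
T ≈ 13.56 °C — above 0 °C, consistent with complete melting.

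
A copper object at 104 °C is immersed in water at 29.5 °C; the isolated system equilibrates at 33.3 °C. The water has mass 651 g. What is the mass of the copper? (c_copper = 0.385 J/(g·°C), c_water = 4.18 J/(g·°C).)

Energy conservation, ΣQ = 0:
m×0.385×(33.3 − 104) + 651×4.18×(33.3 − 29.5) = 0
-27.22 m = -10340
m = -10340/-27.22 ≈ 379.9 g

m ≈ 380 g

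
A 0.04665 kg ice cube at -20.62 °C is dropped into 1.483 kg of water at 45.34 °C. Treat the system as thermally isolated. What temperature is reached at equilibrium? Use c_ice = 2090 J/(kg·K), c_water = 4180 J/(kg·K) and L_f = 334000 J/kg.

Conservation of energy gives ΣQ = 0:
warm ice to 0 °C: 0.04665×2090×(0 − (-20.62)) = 2010.4
  melt ice: 0.04665×334000 = 15581
  warm the meltwater: 195 T
  water: 6198.9(T − 45.34)
6393.9 T = 281060 − 17592 = 263468
T ≈ 41.21 °C. Since T > 0 °C, the all-ice-melts assumption holds.

T_f ≈ 41.2 °C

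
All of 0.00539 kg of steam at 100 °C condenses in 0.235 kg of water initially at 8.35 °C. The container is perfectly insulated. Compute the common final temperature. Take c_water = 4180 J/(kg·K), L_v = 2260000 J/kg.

Energy balance with sensible and latent terms:
condense steam: −0.00539×2260000 = −12181; condensed water 100 °C→T: 22.53(T − 100); water warms: 0.235×4180×(T − 8.35) = 982.3(T − 8.35)
1004.8 T = 12181 + 2253 + 8202.2 = 22637
T ≈ 22.53 °C — below 100 °C, confirming all the steam condensed.

T_f ≈ 22.5 °C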